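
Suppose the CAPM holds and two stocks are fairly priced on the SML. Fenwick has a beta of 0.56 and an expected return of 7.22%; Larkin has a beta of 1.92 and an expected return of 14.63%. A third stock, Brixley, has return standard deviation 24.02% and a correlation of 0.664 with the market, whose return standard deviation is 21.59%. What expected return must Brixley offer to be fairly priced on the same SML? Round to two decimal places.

8.19%

MRP = (14.63% − 7.22%) / (1.92 − 0.56) = 5.4485%
R_f = 7.22% − 0.56 × 5.4485% = 4.1688%
β_Brixley = ρ·σ_i/σ_m = 0.664 × 24.02 / 21.59 = 0.7387
E(R_Brixley) = R_f + β × MRP = 4.1688% + 0.7387 × 5.4485% = 8.19%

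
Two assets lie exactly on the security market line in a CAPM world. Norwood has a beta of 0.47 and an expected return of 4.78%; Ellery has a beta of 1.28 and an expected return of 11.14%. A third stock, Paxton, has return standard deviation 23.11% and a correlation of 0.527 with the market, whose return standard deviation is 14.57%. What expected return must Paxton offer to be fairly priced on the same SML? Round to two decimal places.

7.65%

MRP = (11.14% − 4.78%) / (1.28 − 0.47) = 7.8519%
R_f = 4.78% − 0.47 × 7.8519% = 1.0896%
β_Paxton = ρ·σ_i/σ_m = 0.527 × 23.11 / 14.57 = 0.8359
E(R_Paxton) = R_f + β × MRP = 1.0896% + 0.8359 × 7.8519% = 7.65%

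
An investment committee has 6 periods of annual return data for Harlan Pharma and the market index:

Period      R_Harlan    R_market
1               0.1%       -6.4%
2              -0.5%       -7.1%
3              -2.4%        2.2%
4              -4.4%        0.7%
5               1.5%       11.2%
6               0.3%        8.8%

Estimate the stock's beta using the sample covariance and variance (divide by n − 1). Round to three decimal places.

Mean R_i = (0.1 − 0.5 − 2.4 − 4.4 + 1.5 + 0.3) / 6 = -0.9000%
Mean R_m = (-6.4 − 7.1 + 2.2 + 0.7 + 11.2 + 8.8) / 6 = 1.5667%
Σ(R_i − R̄_i)(R_m − R̄_m) = 22.4500  ⇒  Cov = 22.4500 / 5 = 4.4900
Σ(R_m − R̄_m)² = 284.8533  ⇒  Var(R_m) = 284.8533 / 5 = 56.9707
β = Cov / Var(R_m) = 4.4900 / 56.9707 = 0.0788

0.079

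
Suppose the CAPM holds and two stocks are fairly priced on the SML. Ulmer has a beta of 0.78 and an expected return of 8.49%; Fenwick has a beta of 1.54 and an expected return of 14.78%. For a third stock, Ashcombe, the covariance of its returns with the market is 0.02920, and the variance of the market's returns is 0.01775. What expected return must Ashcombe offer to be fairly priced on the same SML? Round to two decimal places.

MRP = (14.78% − 8.49%) / (1.54 − 0.78) = 8.2763%
R_f = 8.49% − 0.78 × 8.2763% = 2.0345%
β_Ashcombe = Cov / Var(R_m) = 0.02920 / 0.01775 = 1.6451
E(R_Ashcombe) = R_f + β × MRP = 2.0345% + 1.6451 × 8.2763% = 15.65%

15.65%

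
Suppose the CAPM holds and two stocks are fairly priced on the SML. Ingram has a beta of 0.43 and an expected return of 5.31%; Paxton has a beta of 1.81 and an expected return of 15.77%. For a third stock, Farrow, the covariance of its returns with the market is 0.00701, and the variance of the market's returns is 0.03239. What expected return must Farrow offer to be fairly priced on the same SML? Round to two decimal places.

MRP = (15.77% − 5.31%) / (1.81 − 0.43) = 7.5797%
R_f = 5.31% − 0.43 × 7.5797% = 2.0507%
β_Farrow = Cov / Var(R_m) = 0.00701 / 0.03239 = 0.2164
E(R_Farrow) = R_f + β × MRP = 2.0507% + 0.2164 × 7.5797% = 3.69%

3.69%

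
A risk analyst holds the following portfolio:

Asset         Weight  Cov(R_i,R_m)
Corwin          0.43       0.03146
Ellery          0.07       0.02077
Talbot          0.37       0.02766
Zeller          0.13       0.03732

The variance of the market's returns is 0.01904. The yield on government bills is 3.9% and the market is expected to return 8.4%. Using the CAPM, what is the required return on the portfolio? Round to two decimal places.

11.01%

β_Corwin = 0.03146 / 0.01904 = 1.6523
β_Ellery = 0.02077 / 0.01904 = 1.0909
β_Talbot = 0.02766 / 0.01904 = 1.4527
β_Zeller = 0.03732 / 0.01904 = 1.9601
β_P = Σ w_i β_i = 0.43×1.6523 + 0.07×1.0909 + 0.37×1.4527 + 0.13×1.9601 = 1.5792
MRP = 8.4% − 3.9% = 4.50%
E(R_P) = R_f + β_P × MRP = 3.9% + 1.5792 × 4.5% = 11.01%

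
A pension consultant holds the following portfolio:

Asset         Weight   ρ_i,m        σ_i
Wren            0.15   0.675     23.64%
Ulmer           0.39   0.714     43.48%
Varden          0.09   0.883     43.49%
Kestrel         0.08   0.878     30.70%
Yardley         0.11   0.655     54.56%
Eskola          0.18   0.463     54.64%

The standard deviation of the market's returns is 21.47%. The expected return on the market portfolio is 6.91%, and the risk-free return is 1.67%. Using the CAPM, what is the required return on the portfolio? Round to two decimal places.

8.65%

β_Wren = 0.675 × 23.64% / 21.47% = 0.7432
β_Ulmer = 0.714 × 43.48% / 21.47% = 1.4460
β_Varden = 0.883 × 43.49% / 21.47% = 1.7886
β_Kestrel = 0.878 × 30.70% / 21.47% = 1.2555
β_Yardley = 0.655 × 54.56% / 21.47% = 1.6645
β_Eskola = 0.463 × 54.64% / 21.47% = 1.1783
β_P = Σ w_i β_i = 0.15×0.7432 + 0.39×1.4460 + 0.09×1.7886 + 0.08×1.2555 + 0.11×1.6645 + 0.18×1.1783 = 1.3320
MRP = 6.91% − 1.67% = 5.24%
E(R_P) = R_f + β_P × MRP = 1.67% + 1.3320 × 5.24% = 8.65%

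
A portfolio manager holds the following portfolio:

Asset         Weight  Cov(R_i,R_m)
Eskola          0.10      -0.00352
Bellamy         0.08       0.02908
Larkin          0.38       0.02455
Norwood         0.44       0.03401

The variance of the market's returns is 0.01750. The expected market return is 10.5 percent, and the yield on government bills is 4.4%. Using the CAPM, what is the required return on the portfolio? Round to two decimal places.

13.56%

β_Eskola = -0.00352 / 0.01750 = -0.2011
β_Bellamy = 0.02908 / 0.01750 = 1.6617
β_Larkin = 0.02455 / 0.01750 = 1.4029
β_Norwood = 0.03401 / 0.01750 = 1.9434
β_P = Σ w_i β_i = 0.10×-0.2011 + 0.08×1.6617 + 0.38×1.4029 + 0.44×1.9434 = 1.5010
MRP = 10.5% − 4.4% = 6.10%
E(R_P) = R_f + β_P × MRP = 4.4% + 1.5010 × 6.1% = 13.56%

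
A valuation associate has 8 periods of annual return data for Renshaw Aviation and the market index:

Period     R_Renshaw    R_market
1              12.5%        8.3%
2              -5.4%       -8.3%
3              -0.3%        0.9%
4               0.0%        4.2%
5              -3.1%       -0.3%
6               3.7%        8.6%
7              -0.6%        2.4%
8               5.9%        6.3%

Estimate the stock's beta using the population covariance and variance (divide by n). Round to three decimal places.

0.846

Mean R_i = (12.5 − 5.4 − 0.3 + 0.0 − 3.1 + 3.7 − 0.6 + 5.9) / 8 = 1.5875%
Mean R_m = (8.3 − 8.3 + 0.9 + 4.2 − 0.3 + 8.6 + 2.4 + 6.3) / 8 = 2.7625%
Σ(R_i − R̄_i)(R_m − R̄_m) = 181.6963  ⇒  Cov = 181.6963 / 8 = 22.7120
Σ(R_m − R̄_m)² = 214.6788  ⇒  Var(R_m) = 214.6788 / 8 = 26.8349
β = Cov / Var(R_m) = 22.7120 / 26.8349 = 0.8464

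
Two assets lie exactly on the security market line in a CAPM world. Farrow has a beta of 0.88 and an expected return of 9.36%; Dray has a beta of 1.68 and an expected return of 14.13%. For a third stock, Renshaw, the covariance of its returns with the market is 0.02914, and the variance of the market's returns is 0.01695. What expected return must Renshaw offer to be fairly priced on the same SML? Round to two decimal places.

MRP = (14.13% − 9.36%) / (1.68 − 0.88) = 5.9625%
R_f = 9.36% − 0.88 × 5.9625% = 4.1130%
β_Renshaw = Cov / Var(R_m) = 0.02914 / 0.01695 = 1.7192
E(R_Renshaw) = R_f + β × MRP = 4.1130% + 1.7192 × 5.9625% = 14.36%

14.36%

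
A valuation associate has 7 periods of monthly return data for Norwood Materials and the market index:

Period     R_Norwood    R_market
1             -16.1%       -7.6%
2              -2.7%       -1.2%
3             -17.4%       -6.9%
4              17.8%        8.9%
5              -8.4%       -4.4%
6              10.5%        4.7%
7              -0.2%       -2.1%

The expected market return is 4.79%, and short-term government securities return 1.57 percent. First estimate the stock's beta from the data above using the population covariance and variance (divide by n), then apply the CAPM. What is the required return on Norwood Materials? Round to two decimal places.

Mean R_i = (-16.1 − 2.7 − 17.4 + 17.8 − 8.4 + 10.5 − 0.2) / 7 = -2.3571%
Mean R_m = (-7.6 − 1.2 − 6.9 + 8.9 − 4.4 + 4.7 − 2.1) / 7 = -1.2286%
Σ(R_i − R̄_i)(R_m − R̄_m) = 470.5386  ⇒  Cov = 470.5386 / 7 = 67.2198
Σ(R_m − R̄_m)² = 221.3143  ⇒  Var(R_m) = 221.3143 / 7 = 31.6163
β = Cov / Var(R_m) = 67.2198 / 31.6163 = 2.1261
MRP = 4.79% − 1.57% = 3.22%
E(R) = R_f + β × MRP = 1.57% + 2.1261 × 3.22% = 8.42%

8.42%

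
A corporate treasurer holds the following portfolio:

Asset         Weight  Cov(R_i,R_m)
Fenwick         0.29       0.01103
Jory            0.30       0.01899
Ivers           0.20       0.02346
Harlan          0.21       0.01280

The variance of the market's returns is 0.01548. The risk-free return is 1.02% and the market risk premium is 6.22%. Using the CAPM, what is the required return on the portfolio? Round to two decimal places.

7.56%

β_Fenwick = 0.01103 / 0.01548 = 0.7125
β_Jory = 0.01899 / 0.01548 = 1.2267
β_Ivers = 0.02346 / 0.01548 = 1.5155
β_Harlan = 0.01280 / 0.01548 = 0.8269
β_P = Σ w_i β_i = 0.29×0.7125 + 0.30×1.2267 + 0.20×1.5155 + 0.21×0.8269 = 1.0514
E(R_P) = R_f + β_P × MRP = 1.02% + 1.0514 × 6.22% = 7.56%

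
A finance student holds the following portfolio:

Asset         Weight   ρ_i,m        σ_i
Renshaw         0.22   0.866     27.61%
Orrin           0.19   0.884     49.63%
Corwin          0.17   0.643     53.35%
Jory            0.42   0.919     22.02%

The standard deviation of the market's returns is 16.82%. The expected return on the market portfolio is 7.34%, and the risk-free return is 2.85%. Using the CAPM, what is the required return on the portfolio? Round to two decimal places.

10.30%

β_Renshaw = 0.866 × 27.61% / 16.82% = 1.4215
β_Orrin = 0.884 × 49.63% / 16.82% = 2.6084
β_Corwin = 0.643 × 53.35% / 16.82% = 2.0395
β_Jory = 0.919 × 22.02% / 16.82% = 1.2031
β_P = Σ w_i β_i = 0.22×1.4215 + 0.19×2.6084 + 0.17×2.0395 + 0.42×1.2031 = 1.6603
MRP = 7.34% − 2.85% = 4.49%
E(R_P) = R_f + β_P × MRP = 2.85% + 1.6603 × 4.49% = 10.30%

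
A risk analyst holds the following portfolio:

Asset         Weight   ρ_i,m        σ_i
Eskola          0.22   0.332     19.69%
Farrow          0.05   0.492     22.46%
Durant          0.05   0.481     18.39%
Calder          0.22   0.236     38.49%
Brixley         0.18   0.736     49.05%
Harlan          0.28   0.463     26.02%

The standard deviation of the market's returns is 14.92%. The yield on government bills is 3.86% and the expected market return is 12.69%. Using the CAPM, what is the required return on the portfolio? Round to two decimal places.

12.32%

β_Eskola = 0.332 × 19.69% / 14.92% = 0.4381
β_Farrow = 0.492 × 22.46% / 14.92% = 0.7406
β_Durant = 0.481 × 18.39% / 14.92% = 0.5929
β_Calder = 0.236 × 38.49% / 14.92% = 0.6088
β_Brixley = 0.736 × 49.05% / 14.92% = 2.4196
β_Harlan = 0.463 × 26.02% / 14.92% = 0.8075
β_P = Σ w_i β_i = 0.22×0.4381 + 0.05×0.7406 + 0.05×0.5929 + 0.22×0.6088 + 0.18×2.4196 + 0.28×0.8075 = 0.9586
MRP = 12.69% − 3.86% = 8.83%
E(R_P) = R_f + β_P × MRP = 3.86% + 0.9586 × 8.83% = 12.32%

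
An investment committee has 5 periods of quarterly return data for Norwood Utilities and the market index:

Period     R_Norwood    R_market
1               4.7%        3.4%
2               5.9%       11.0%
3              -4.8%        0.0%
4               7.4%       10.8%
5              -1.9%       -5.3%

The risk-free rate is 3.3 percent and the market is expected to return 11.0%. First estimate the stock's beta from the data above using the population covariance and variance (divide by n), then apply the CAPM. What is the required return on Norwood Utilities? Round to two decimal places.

Mean R_i = (4.7 + 5.9 − 4.8 + 7.4 − 1.9) / 5 = 2.2600%
Mean R_m = (3.4 + 11.0 + 0.0 + 10.8 − 5.3) / 5 = 3.9800%
Σ(R_i − R̄_i)(R_m − R̄_m) = 125.8960  ⇒  Cov = 125.8960 / 5 = 25.1792
Σ(R_m − R̄_m)² = 198.0880  ⇒  Var(R_m) = 198.0880 / 5 = 39.6176
β = Cov / Var(R_m) = 25.1792 / 39.6176 = 0.6356
MRP = 11.0% − 3.3% = 7.70%
E(R) = R_f + β × MRP = 3.3% + 0.6356 × 7.7% = 8.19%

8.19%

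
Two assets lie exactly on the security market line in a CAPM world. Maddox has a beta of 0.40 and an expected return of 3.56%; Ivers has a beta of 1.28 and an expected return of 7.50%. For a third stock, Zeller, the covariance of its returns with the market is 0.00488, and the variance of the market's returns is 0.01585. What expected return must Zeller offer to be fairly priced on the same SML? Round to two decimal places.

3.15%

MRP = (7.50% − 3.56%) / (1.28 − 0.40) = 4.4773%
R_f = 3.56% − 0.40 × 4.4773% = 1.7691%
β_Zeller = Cov / Var(R_m) = 0.00488 / 0.01585 = 0.3079
E(R_Zeller) = R_f + β × MRP = 1.7691% + 0.3079 × 4.4773% = 3.15%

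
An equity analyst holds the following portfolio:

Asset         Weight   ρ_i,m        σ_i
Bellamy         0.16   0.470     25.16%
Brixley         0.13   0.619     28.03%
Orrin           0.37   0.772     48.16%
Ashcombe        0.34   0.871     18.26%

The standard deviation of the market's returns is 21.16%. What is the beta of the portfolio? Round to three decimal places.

1.102

β_Bellamy = 0.470 × 25.16% / 21.16% = 0.5588
β_Brixley = 0.619 × 28.03% / 21.16% = 0.8200
β_Orrin = 0.772 × 48.16% / 21.16% = 1.7571
β_Ashcombe = 0.871 × 18.26% / 21.16% = 0.7516
β_P = Σ w_i β_i = 0.16×0.5588 + 0.13×0.8200 + 0.37×1.7571 + 0.34×0.7516 = 1.1017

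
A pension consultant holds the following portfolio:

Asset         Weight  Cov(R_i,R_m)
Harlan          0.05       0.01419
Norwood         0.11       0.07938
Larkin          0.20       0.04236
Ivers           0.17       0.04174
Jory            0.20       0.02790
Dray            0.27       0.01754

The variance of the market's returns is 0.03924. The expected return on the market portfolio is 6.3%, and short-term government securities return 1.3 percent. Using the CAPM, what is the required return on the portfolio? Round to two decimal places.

5.80%

β_Harlan = 0.01419 / 0.03924 = 0.3616
β_Norwood = 0.07938 / 0.03924 = 2.0229
β_Larkin = 0.04236 / 0.03924 = 1.0795
β_Ivers = 0.04174 / 0.03924 = 1.0637
β_Jory = 0.02790 / 0.03924 = 0.7110
β_Dray = 0.01754 / 0.03924 = 0.4470
β_P = Σ w_i β_i = 0.05×0.3616 + 0.11×2.0229 + 0.20×1.0795 + 0.17×1.0637 + 0.20×0.7110 + 0.27×0.4470 = 0.9002
MRP = 6.3% − 1.3% = 5.00%
E(R_P) = R_f + β_P × MRP = 1.3% + 0.9002 × 5.0% = 5.80%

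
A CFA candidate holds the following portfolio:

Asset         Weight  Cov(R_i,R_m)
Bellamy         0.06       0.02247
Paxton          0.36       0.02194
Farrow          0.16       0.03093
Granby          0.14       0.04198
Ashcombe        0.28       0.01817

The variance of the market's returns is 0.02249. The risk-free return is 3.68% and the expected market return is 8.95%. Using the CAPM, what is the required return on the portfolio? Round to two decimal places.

β_Bellamy = 0.02247 / 0.02249 = 0.9991
β_Paxton = 0.02194 / 0.02249 = 0.9755
β_Farrow = 0.03093 / 0.02249 = 1.3753
β_Granby = 0.04198 / 0.02249 = 1.8666
β_Ashcombe = 0.01817 / 0.02249 = 0.8079
β_P = Σ w_i β_i = 0.06×0.9991 + 0.36×0.9755 + 0.16×1.3753 + 0.14×1.8666 + 0.28×0.8079 = 1.1187
MRP = 8.95% − 3.68% = 5.27%
E(R_P) = R_f + β_P × MRP = 3.68% + 1.1187 × 5.27% = 9.58%

9.58%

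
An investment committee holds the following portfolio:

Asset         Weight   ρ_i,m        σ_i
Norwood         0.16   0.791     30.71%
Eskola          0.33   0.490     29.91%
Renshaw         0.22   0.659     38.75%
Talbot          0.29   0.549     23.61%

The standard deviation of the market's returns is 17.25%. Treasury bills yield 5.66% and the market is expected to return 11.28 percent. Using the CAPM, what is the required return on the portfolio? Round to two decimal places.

11.56%

β_Norwood = 0.791 × 30.71% / 17.25% = 1.4082
β_Eskola = 0.490 × 29.91% / 17.25% = 0.8496
β_Renshaw = 0.659 × 38.75% / 17.25% = 1.4804
β_Talbot = 0.549 × 23.61% / 17.25% = 0.7514
β_P = Σ w_i β_i = 0.16×1.4082 + 0.33×0.8496 + 0.22×1.4804 + 0.29×0.7514 = 1.0493
MRP = 11.28% − 5.66% = 5.62%
E(R_P) = R_f + β_P × MRP = 5.66% + 1.0493 × 5.62% = 11.56%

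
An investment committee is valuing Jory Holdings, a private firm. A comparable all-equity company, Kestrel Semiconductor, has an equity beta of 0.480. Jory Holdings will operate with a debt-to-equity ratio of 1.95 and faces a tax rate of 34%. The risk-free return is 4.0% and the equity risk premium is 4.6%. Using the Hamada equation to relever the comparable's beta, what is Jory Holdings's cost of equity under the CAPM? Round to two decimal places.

β_L = β_U × [1 + (1 − t)(D/E)] = 0.480 × [1 + (1 − 0.34) × 1.95]
    = 0.480 × [1 + 0.66 × 1.95] = 0.480 × 2.2870 = 1.0978
E(R) = R_f + β_L × MRP = 4.0% + 1.0978 × 4.6% = 9.05%

9.05%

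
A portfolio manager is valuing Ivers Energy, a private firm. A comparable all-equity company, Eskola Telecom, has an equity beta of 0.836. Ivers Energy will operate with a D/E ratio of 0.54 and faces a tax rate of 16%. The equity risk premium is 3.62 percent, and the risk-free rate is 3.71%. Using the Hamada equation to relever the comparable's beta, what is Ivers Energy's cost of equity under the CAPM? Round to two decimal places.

β_L = β_U × [1 + (1 − t)(D/E)] = 0.836 × [1 + (1 − 0.16) × 0.54]
    = 0.836 × [1 + 0.84 × 0.54] = 0.836 × 1.4536 = 1.2152
E(R) = R_f + β_L × MRP = 3.71% + 1.2152 × 3.62% = 8.11%

8.11%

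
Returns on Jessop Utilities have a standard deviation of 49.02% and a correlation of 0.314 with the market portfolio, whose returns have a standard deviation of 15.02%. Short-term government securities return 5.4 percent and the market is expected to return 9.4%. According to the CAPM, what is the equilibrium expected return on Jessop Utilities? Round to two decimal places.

9.50%

β = ρ × σ_i / σ_m = 0.314 × 49.02% / 15.02% = 1.0248
MRP = 9.4% − 5.4% = 4.00%
E(R) = 5.4% + 1.0248 × 4.0% = 9.50%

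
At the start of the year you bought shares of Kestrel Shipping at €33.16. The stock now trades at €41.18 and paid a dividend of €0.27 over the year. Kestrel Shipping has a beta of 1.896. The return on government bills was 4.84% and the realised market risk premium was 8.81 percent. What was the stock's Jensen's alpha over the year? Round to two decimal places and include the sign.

+3.46%

Realised HPR = (P1 + D1 − P0) / P0 = (41.18 + 0.27 − 33.16) / 33.16 = 8.29 / 33.16 = 25.0000%
CAPM required = R_f + β·MRP = 4.84% + 1.896 × 8.81% = 21.54376%
α = realised − required = 25.0000% − 21.54376% = +3.46%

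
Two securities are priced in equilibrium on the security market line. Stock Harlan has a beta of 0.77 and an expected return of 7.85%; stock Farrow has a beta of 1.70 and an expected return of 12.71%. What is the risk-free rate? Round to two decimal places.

Both satisfy E(R) = R_f + β·MRP, so the slope of the SML is
MRP = (12.71% − 7.85%) / (1.70 − 0.77) = 4.86% / 0.93 = 5.2258%
R_f = E(R_Harlan) − β_Harlan·MRP = 7.85% − 0.77 × 5.2258% = 3.8261%

3.83%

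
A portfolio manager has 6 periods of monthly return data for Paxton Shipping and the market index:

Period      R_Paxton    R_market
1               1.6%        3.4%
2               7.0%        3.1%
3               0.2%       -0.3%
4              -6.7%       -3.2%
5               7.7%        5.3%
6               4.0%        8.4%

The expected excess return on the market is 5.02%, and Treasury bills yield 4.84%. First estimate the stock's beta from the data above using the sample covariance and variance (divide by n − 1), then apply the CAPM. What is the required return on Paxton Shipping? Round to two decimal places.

9.91%

Mean R_i = (1.6 + 7.0 + 0.2 − 6.7 + 7.7 + 4.0) / 6 = 2.3000%
Mean R_m = (3.4 + 3.1 − 0.3 − 3.2 + 5.3 + 8.4) / 6 = 2.7833%
Σ(R_i − R̄_i)(R_m − R̄_m) = 84.5200  ⇒  Cov = 84.5200 / 5 = 16.9040
Σ(R_m − R̄_m)² = 83.6683  ⇒  Var(R_m) = 83.6683 / 5 = 16.7337
β = Cov / Var(R_m) = 16.9040 / 16.7337 = 1.0102
E(R) = R_f + β × MRP = 4.84% + 1.0102 × 5.02% = 9.91%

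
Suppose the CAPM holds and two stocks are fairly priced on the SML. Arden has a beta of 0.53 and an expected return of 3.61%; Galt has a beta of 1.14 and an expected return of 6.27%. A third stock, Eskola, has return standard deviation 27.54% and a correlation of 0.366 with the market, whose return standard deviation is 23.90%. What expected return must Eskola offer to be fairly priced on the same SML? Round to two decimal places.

3.14%

MRP = (6.27% − 3.61%) / (1.14 − 0.53) = 4.3607%
R_f = 3.61% − 0.53 × 4.3607% = 1.2988%
β_Eskola = ρ·σ_i/σ_m = 0.366 × 27.54 / 23.90 = 0.4217
E(R_Eskola) = R_f + β × MRP = 1.2988% + 0.4217 × 4.3607% = 3.14%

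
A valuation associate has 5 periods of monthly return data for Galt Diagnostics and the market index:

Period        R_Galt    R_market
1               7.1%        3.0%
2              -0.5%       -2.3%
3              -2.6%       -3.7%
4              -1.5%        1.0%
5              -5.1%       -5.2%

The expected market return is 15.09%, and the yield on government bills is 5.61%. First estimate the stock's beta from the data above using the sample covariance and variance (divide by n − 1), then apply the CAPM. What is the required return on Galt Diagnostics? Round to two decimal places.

Mean R_i = (7.1 − 0.5 − 2.6 − 1.5 − 5.1) / 5 = -0.5200%
Mean R_m = (3.0 − 2.3 − 3.7 + 1.0 − 5.2) / 5 = -1.4400%
Σ(R_i − R̄_i)(R_m − R̄_m) = 53.3460  ⇒  Cov = 53.3460 / 4 = 13.3365
Σ(R_m − R̄_m)² = 45.6520  ⇒  Var(R_m) = 45.6520 / 4 = 11.4130
β = Cov / Var(R_m) = 13.3365 / 11.4130 = 1.1685
MRP = 15.09% − 5.61% = 9.48%
E(R) = R_f + β × MRP = 5.61% + 1.1685 × 9.48% = 16.69%

16.69%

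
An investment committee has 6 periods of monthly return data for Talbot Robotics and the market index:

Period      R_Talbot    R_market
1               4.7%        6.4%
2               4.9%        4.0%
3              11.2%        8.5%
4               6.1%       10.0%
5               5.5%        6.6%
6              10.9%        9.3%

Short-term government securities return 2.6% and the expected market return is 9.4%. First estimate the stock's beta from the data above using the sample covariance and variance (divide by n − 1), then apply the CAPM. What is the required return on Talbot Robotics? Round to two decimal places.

8.16%

Mean R_i = (4.7 + 4.9 + 11.2 + 6.1 + 5.5 + 10.9) / 6 = 7.2167%
Mean R_m = (6.4 + 4.0 + 8.5 + 10.0 + 6.6 + 9.3) / 6 = 7.4667%
Σ(R_i − R̄_i)(R_m − R̄_m) = 20.2433  ⇒  Cov = 20.2433 / 5 = 4.0487
Σ(R_m − R̄_m)² = 24.7533  ⇒  Var(R_m) = 24.7533 / 5 = 4.9507
β = Cov / Var(R_m) = 4.0487 / 4.9507 = 0.8178
MRP = 9.4% − 2.6% = 6.80%
E(R) = R_f + β × MRP = 2.6% + 0.8178 × 6.8% = 8.16%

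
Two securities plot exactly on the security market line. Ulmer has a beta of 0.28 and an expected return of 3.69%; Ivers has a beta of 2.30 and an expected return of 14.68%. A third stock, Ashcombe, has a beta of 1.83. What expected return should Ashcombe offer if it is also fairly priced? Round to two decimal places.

12.12%

MRP (SML slope) = (14.68% − 3.69%) / (2.30 − 0.28) = 10.99% / 2.02 = 5.4406%
R_f (intercept) = 3.69% − 0.28 × 5.4406% = 2.1666%
E(R_Ashcombe) = R_f + β × MRP = 2.1666% + 1.83 × 5.4406% = 12.12%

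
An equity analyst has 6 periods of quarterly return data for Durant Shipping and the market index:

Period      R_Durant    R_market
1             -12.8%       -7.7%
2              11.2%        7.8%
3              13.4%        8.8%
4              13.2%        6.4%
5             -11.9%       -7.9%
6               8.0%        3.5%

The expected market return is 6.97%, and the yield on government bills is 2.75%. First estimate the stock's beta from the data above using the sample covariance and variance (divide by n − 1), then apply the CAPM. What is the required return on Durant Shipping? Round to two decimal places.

Mean R_i = (-12.8 + 11.2 + 13.4 + 13.2 − 11.9 + 8.0) / 6 = 3.5167%
Mean R_m = (-7.7 + 7.8 + 8.8 + 6.4 − 7.9 + 3.5) / 6 = 1.8167%
Σ(R_i − R̄_i)(R_m − R̄_m) = 471.9983  ⇒  Cov = 471.9983 / 5 = 94.3997
Σ(R_m − R̄_m)² = 293.3883  ⇒  Var(R_m) = 293.3883 / 5 = 58.6777
β = Cov / Var(R_m) = 94.3997 / 58.6777 = 1.6088
MRP = 6.97% − 2.75% = 4.22%
E(R) = R_f + β × MRP = 2.75% + 1.6088 × 4.22% = 9.54%

9.54%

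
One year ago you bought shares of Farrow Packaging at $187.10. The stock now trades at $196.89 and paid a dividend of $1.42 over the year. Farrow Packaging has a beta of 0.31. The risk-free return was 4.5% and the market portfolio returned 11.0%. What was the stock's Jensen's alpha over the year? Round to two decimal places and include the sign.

-0.52%

Realised HPR = (P1 + D1 − P0) / P0 = (196.89 + 1.42 − 187.10) / 187.10 = 11.21 / 187.10 = 5.9914%
MRP = 11.0% − 4.5% = 6.50%
CAPM required = R_f + β·MRP = 4.5% + 0.31 × 6.5% = 6.5150%
α = realised − required = 5.9914% − 6.5150% = -0.52%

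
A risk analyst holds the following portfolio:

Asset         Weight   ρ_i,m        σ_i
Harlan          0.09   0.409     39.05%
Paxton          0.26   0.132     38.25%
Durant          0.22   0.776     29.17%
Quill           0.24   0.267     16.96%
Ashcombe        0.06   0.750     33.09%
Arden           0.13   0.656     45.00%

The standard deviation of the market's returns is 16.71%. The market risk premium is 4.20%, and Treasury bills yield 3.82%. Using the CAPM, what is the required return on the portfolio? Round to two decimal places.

β_Harlan = 0.409 × 39.05% / 16.71% = 0.9558
β_Paxton = 0.132 × 38.25% / 16.71% = 0.3022
β_Durant = 0.776 × 29.17% / 16.71% = 1.3546
β_Quill = 0.267 × 16.96% / 16.71% = 0.2710
β_Ashcombe = 0.750 × 33.09% / 16.71% = 1.4852
β_Arden = 0.656 × 45.00% / 16.71% = 1.7666
β_P = Σ w_i β_i = 0.09×0.9558 + 0.26×0.3022 + 0.22×1.3546 + 0.24×0.2710 + 0.06×1.4852 + 0.13×1.7666 = 0.8464
E(R_P) = R_f + β_P × MRP = 3.82% + 0.8464 × 4.20% = 7.37%

7.37%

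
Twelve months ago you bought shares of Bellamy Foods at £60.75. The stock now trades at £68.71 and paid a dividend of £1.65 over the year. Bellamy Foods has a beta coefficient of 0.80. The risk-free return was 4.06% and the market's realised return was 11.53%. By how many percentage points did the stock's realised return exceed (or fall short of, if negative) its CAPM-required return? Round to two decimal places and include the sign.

Realised HPR = (P1 + D1 − P0) / P0 = (68.71 + 1.65 − 60.75) / 60.75 = 9.61 / 60.75 = 15.8189%
MRP = 11.53% − 4.06% = 7.47%
CAPM required = R_f + β·MRP = 4.06% + 0.80 × 7.47% = 10.0360%
α = realised − required = 15.8189% − 10.0360% = +5.78%

+5.78%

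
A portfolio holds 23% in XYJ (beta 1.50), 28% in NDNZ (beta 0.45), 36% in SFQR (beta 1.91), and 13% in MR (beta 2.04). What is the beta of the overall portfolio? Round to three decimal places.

1.424

β_P = Σ w_i β_i = 0.23×1.50 + 0.28×0.45 + 0.36×1.91 + 0.13×2.04 = 1.4238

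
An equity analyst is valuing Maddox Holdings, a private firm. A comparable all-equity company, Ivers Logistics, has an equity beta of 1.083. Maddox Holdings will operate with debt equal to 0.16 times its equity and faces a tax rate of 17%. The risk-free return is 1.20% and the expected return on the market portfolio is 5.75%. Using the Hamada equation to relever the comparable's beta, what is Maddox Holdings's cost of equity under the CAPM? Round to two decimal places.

6.78%

β_L = β_U × [1 + (1 − t)(D/E)] = 1.083 × [1 + (1 − 0.17) × 0.16]
    = 1.083 × [1 + 0.83 × 0.16] = 1.083 × 1.1328 = 1.2268
MRP = 5.75% − 1.20% = 4.55%
E(R) = R_f + β_L × MRP = 1.20% + 1.2268 × 4.55% = 6.78%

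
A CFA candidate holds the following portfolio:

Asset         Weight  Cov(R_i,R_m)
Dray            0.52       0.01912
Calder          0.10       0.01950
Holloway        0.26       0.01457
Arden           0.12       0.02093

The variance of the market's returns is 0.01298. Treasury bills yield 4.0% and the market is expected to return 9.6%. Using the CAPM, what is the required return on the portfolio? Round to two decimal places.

11.85%

β_Dray = 0.01912 / 0.01298 = 1.4730
β_Calder = 0.01950 / 0.01298 = 1.5023
β_Holloway = 0.01457 / 0.01298 = 1.1225
β_Arden = 0.02093 / 0.01298 = 1.6125
β_P = Σ w_i β_i = 0.52×1.4730 + 0.10×1.5023 + 0.26×1.1225 + 0.12×1.6125 = 1.4015
MRP = 9.6% − 4.0% = 5.60%
E(R_P) = R_f + β_P × MRP = 4.0% + 1.4015 × 5.6% = 11.85%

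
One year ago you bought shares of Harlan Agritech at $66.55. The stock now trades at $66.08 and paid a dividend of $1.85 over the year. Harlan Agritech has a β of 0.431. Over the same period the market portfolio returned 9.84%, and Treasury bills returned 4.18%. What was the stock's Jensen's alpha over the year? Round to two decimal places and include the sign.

Realised HPR = (P1 + D1 − P0) / P0 = (66.08 + 1.85 − 66.55) / 66.55 = 1.38 / 66.55 = 2.0736%
MRP = 9.84% − 4.18% = 5.66%
CAPM required = R_f + β·MRP = 4.18% + 0.431 × 5.66% = 6.61946%
α = realised − required = 2.0736% − 6.61946% = -4.55%

-4.55%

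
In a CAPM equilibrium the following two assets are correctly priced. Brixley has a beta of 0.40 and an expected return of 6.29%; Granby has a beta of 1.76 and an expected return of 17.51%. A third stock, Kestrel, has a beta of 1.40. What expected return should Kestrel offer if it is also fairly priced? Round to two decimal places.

MRP (SML slope) = (17.51% − 6.29%) / (1.76 − 0.40) = 11.22% / 1.36 = 8.2500%
R_f (intercept) = 6.29% − 0.40 × 8.2500% = 2.9900%
E(R_Kestrel) = R_f + β × MRP = 2.9900% + 1.40 × 8.2500% = 14.54%

14.54%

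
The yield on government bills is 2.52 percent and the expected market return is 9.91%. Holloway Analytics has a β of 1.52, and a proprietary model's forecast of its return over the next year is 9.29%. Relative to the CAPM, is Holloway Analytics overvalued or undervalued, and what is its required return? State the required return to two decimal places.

Overvalued; required return 13.75%

MRP = 9.91% − 2.52% = 7.39%
Required return = R_f + β·MRP = 2.52% + 1.52 × 7.39% = 13.75%
Forecast 9.29% < required 13.75% → the stock plots below the SML → overvalued.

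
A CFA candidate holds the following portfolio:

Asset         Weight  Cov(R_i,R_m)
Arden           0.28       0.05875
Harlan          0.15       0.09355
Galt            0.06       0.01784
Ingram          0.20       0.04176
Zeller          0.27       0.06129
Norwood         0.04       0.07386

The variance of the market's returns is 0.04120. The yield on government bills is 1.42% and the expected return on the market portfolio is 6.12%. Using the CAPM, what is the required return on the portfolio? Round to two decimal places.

β_Arden = 0.05875 / 0.04120 = 1.4260
β_Harlan = 0.09355 / 0.04120 = 2.2706
β_Galt = 0.01784 / 0.04120 = 0.4330
β_Ingram = 0.04176 / 0.04120 = 1.0136
β_Zeller = 0.06129 / 0.04120 = 1.4876
β_Norwood = 0.07386 / 0.04120 = 1.7927
β_P = Σ w_i β_i = 0.28×1.4260 + 0.15×2.2706 + 0.06×0.4330 + 0.20×1.0136 + 0.27×1.4876 + 0.04×1.7927 = 1.4419
MRP = 6.12% − 1.42% = 4.70%
E(R_P) = R_f + β_P × MRP = 1.42% + 1.4419 × 4.70% = 8.20%

8.20%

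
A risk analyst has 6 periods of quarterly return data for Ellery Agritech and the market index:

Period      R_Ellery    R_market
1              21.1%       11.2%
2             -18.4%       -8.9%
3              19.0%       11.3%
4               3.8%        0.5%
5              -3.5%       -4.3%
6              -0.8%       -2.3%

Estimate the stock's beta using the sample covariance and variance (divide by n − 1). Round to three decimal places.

Mean R_i = (21.1 − 18.4 + 19.0 + 3.8 − 3.5 − 0.8) / 6 = 3.5333%
Mean R_m = (11.2 − 8.9 + 11.3 + 0.5 − 4.3 − 2.3) / 6 = 1.2500%
Σ(R_i − R̄_i)(R_m − R̄_m) = 607.0700  ⇒  Cov = 607.0700 / 5 = 121.4140
Σ(R_m − R̄_m)² = 346.9950  ⇒  Var(R_m) = 346.9950 / 5 = 69.3990
β = Cov / Var(R_m) = 121.4140 / 69.3990 = 1.7495

1.750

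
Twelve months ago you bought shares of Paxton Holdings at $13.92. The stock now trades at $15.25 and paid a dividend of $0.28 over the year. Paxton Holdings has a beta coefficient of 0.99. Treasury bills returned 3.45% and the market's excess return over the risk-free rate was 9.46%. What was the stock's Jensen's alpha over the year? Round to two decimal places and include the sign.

-1.25%

Realised HPR = (P1 + D1 − P0) / P0 = (15.25 + 0.28 − 13.92) / 13.92 = 1.61 / 13.92 = 11.5661%
CAPM required = R_f + β·MRP = 3.45% + 0.99 × 9.46% = 12.8154%
α = realised − required = 11.5661% − 12.8154% = -1.25%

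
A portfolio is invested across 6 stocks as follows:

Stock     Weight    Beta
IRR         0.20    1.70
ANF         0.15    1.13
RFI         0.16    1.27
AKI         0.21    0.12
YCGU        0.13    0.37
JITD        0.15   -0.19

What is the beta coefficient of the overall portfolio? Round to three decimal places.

0.758

β_P = Σ w_i β_i = 0.20×1.70 + 0.15×1.13 + 0.16×1.27 + 0.21×0.12 + 0.13×0.37 + 0.15×-0.19 = 0.7575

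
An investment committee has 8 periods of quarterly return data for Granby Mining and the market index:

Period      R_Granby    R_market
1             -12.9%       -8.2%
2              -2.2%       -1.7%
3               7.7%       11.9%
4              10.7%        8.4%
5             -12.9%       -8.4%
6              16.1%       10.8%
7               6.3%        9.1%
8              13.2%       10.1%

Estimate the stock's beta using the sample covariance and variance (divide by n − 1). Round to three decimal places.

1.254

Mean R_i = (-12.9 − 2.2 + 7.7 + 10.7 − 12.9 + 16.1 + 6.3 + 13.2) / 8 = 3.2500%
Mean R_m = (-8.2 − 1.7 + 11.9 + 8.4 − 8.4 + 10.8 + 9.1 + 10.1) / 8 = 4.0000%
Σ(R_i − R̄_i)(R_m − R̄_m) = 659.9200  ⇒  Cov = 659.9200 / 7 = 94.2743
Σ(R_m − R̄_m)² = 526.3200  ⇒  Var(R_m) = 526.3200 / 7 = 75.1886
β = Cov / Var(R_m) = 94.2743 / 75.1886 = 1.2538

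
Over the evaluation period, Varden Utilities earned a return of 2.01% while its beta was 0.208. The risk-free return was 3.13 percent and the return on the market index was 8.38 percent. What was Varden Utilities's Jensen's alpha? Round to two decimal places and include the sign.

Market excess return = 8.38% − 3.13% = 5.25%
CAPM benchmark = R_f + β(R_m − R_f) = 3.13% + 0.208 × 5.25% = 4.22200%
α = actual − benchmark = 2.01% − 4.22200% = -2.21%

-2.21%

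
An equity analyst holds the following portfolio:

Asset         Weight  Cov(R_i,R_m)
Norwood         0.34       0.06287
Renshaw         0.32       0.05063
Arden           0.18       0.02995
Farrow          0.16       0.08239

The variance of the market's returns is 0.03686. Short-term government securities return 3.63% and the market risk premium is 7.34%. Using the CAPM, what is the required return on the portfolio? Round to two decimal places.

14.81%

β_Norwood = 0.06287 / 0.03686 = 1.7056
β_Renshaw = 0.05063 / 0.03686 = 1.3736
β_Arden = 0.02995 / 0.03686 = 0.8125
β_Farrow = 0.08239 / 0.03686 = 2.2352
β_P = Σ w_i β_i = 0.34×1.7056 + 0.32×1.3736 + 0.18×0.8125 + 0.16×2.2352 = 1.5233
E(R_P) = R_f + β_P × MRP = 3.63% + 1.5233 × 7.34% = 14.81%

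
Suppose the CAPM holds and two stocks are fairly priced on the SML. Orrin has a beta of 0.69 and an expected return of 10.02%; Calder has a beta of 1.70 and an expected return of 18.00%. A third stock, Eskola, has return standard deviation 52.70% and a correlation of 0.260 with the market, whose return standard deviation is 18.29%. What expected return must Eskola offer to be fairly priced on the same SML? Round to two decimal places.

10.49%

MRP = (18.00% − 10.02%) / (1.70 − 0.69) = 7.9010%
R_f = 10.02% − 0.69 × 7.9010% = 4.5683%
β_Eskola = ρ·σ_i/σ_m = 0.260 × 52.70 / 18.29 = 0.7492
E(R_Eskola) = R_f + β × MRP = 4.5683% + 0.7492 × 7.9010% = 10.49%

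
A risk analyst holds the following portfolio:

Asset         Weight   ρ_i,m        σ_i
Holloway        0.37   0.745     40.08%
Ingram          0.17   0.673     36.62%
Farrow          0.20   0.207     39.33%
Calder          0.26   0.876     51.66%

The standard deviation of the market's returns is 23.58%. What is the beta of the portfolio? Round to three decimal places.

1.214

β_Holloway = 0.745 × 40.08% / 23.58% = 1.2663
β_Ingram = 0.673 × 36.62% / 23.58% = 1.0452
β_Farrow = 0.207 × 39.33% / 23.58% = 0.3453
β_Calder = 0.876 × 51.66% / 23.58% = 1.9192
β_P = Σ w_i β_i = 0.37×1.2663 + 0.17×1.0452 + 0.20×0.3453 + 0.26×1.9192 = 1.2143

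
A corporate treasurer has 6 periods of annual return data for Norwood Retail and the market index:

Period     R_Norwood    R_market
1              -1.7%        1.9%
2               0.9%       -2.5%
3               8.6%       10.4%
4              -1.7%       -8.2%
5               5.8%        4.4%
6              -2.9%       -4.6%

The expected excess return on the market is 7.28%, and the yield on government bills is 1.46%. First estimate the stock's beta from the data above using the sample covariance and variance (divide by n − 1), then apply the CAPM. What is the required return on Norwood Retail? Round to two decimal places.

5.81%

Mean R_i = (-1.7 + 0.9 + 8.6 − 1.7 + 5.8 − 2.9) / 6 = 1.5000%
Mean R_m = (1.9 − 2.5 + 10.4 − 8.2 + 4.4 − 4.6) / 6 = 0.2333%
Σ(R_i − R̄_i)(R_m − R̄_m) = 134.6600  ⇒  Cov = 134.6600 / 5 = 26.9320
Σ(R_m − R̄_m)² = 225.4533  ⇒  Var(R_m) = 225.4533 / 5 = 45.0907
β = Cov / Var(R_m) = 26.9320 / 45.0907 = 0.5973
E(R) = R_f + β × MRP = 1.46% + 0.5973 × 7.28% = 5.81%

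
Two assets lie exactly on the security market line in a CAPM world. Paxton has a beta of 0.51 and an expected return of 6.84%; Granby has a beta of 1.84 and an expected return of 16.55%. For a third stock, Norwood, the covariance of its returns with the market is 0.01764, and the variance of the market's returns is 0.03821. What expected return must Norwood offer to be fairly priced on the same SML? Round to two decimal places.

MRP = (16.55% − 6.84%) / (1.84 − 0.51) = 7.3008%
R_f = 6.84% − 0.51 × 7.3008% = 3.1166%
β_Norwood = Cov / Var(R_m) = 0.01764 / 0.03821 = 0.4617
E(R_Norwood) = R_f + β × MRP = 3.1166% + 0.4617 × 7.3008% = 6.49%

6.49%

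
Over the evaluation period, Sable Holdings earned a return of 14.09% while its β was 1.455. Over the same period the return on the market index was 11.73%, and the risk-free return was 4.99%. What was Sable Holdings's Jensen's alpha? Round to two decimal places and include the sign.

Market excess return = 11.73% − 4.99% = 6.74%
CAPM benchmark = R_f + β(R_m − R_f) = 4.99% + 1.455 × 6.74% = 14.79670%
α = actual − benchmark = 14.09% − 14.79670% = -0.71%

-0.71%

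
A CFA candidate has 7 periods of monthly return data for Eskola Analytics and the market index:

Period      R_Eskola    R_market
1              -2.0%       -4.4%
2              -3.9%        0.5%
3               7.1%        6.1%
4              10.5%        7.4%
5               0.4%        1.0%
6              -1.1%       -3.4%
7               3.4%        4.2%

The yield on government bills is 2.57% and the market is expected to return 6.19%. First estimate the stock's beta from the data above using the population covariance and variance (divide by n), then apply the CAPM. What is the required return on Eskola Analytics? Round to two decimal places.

6.18%

Mean R_i = (-2.0 − 3.9 + 7.1 + 10.5 + 0.4 − 1.1 + 3.4) / 7 = 2.0571%
Mean R_m = (-4.4 + 0.5 + 6.1 + 7.4 + 1.0 − 3.4 + 4.2) / 7 = 1.6286%
Σ(R_i − R̄_i)(R_m − R̄_m) = 122.8286  ⇒  Cov = 122.8286 / 7 = 17.5469
Σ(R_m − R̄_m)² = 123.2143  ⇒  Var(R_m) = 123.2143 / 7 = 17.6020
β = Cov / Var(R_m) = 17.5469 / 17.6020 = 0.9969
MRP = 6.19% − 2.57% = 3.62%
E(R) = R_f + β × MRP = 2.57% + 0.9969 × 3.62% = 6.18%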